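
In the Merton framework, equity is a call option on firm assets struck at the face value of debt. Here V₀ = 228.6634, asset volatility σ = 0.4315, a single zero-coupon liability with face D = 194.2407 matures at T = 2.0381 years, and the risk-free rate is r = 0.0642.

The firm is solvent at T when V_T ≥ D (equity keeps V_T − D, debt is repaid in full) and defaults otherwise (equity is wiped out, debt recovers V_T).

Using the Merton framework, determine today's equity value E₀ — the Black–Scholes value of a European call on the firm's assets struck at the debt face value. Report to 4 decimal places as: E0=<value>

Work the structural quantities from V₀ = 228.6634 against face 194.2407:
d₁ = [ln(V₀/D) + (r + σ²/2)T] / (σ√T)
   = [ln(228.6634/194.2407) + (0.0642 + 0.5·0.4315²)·2.0381] / (0.4315·√2.0381)
   = [0.163153 + 0.320585] / 0.616018 = 0.785266
d₂ = d₁ − σ√T = 0.785266 − 0.616018 = 0.169248
N(d₁) = 0.783851,  N(d₂) = 0.567199,  e^(−rT) = 0.877353
E₀ = V₀·N(d₁) − D·e^(−rT)·N(d₂)
   = 228.6634·0.783851 − 194.2407·0.877353·0.567199 = 82.577344

E0=82.5773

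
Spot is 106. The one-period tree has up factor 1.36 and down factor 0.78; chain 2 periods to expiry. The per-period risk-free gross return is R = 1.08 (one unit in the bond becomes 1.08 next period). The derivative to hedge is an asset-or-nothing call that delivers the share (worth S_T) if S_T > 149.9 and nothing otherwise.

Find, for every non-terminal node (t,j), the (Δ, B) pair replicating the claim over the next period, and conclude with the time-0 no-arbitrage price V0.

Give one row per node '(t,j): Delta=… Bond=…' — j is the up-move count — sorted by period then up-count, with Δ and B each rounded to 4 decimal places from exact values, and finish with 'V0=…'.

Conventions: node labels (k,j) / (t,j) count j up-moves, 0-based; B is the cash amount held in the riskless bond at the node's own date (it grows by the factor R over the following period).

(0,0): Delta=1.5273 Bond=-116.9219
(1,0): Delta=0.0000 Bond=0.0000
(1,1): Delta=2.3448 Bond=-244.1330
V0=44.9700

The replicating-portfolio and risk-neutral prices coincide; use p* = (1.08−0.78)/(1.36−0.78) = 0.5172 for the latter.
Payoffs at expiry: V(2,0)=0.0000, V(2,1)=0.0000, V(2,2)=196.0576
Node (1,0) S=82.6800: V=(p*·0.0000+(1−p*)·0.0000)/1.08=0.0000; Δ=(0.0000−0.0000)/(112.4448−64.4904)=0.0000; B=V−Δ·S=0.0000
Node (1,1) S=144.1600: V=(p*·196.0576+(1−p*)·0.0000)/1.08=93.8973; Δ=(196.0576−0.0000)/(196.0576−112.4448)=2.3448; B=V−Δ·S=-244.1330
Node (0,0) S=106.0000: V=(p*·93.8973+(1−p*)·0.0000)/1.08=44.9700; Δ=(93.8973−0.0000)/(144.1600−82.6800)=1.5273; B=V−Δ·S=-116.9219
Sanity check at the root: Δ(0,0)·S0 + B(0,0) reproduces V0 = 44.9700.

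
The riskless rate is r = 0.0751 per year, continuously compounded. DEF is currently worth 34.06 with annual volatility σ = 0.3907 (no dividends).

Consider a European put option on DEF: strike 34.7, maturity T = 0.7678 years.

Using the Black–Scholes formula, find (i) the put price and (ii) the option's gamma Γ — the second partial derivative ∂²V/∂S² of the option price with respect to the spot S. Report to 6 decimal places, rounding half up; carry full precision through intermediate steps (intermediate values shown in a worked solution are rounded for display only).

σ√T = 0.3907·√0.7678 = 0.342348
d₁ = (ln(S/K) + (r+σ²/2)T) / (σ√T) = (ln(34.06/34.7) + (0.0751+0.3907²/2)·0.7678) / 0.342348 = (-0.018616 + 0.116263) / 0.342348 = 0.285227
d₂ = d₁ − σ√T = 0.285227 − 0.342348 = -0.057121
e^{−rT} = 0.943969
N(−d₁) = 0.387735,  N(−d₂) = 0.522776
Put price V = K·e^{−rT}·N(−d₂) − S·N(−d₁) = 17.123895 − 13.206261 = 3.917635
φ(d₁) = (1/√(2π))·e^{−d₁²/2} = 0.383040
Γ = φ(d₁) / (S·σ·√T) = 0.032850

price = 3.917635
Γ = 0.032850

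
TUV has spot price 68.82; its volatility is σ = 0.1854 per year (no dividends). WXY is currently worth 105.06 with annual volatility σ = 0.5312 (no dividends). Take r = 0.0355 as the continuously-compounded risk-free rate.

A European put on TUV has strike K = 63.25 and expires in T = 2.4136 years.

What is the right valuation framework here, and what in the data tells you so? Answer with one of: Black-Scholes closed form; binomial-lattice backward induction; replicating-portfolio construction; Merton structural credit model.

Key observation: everything needed for the exact continuous-time valuation of the European put on TUV (strike 63.25) is given, and no feature rules the closed form out.

framework: Black-Scholes closed form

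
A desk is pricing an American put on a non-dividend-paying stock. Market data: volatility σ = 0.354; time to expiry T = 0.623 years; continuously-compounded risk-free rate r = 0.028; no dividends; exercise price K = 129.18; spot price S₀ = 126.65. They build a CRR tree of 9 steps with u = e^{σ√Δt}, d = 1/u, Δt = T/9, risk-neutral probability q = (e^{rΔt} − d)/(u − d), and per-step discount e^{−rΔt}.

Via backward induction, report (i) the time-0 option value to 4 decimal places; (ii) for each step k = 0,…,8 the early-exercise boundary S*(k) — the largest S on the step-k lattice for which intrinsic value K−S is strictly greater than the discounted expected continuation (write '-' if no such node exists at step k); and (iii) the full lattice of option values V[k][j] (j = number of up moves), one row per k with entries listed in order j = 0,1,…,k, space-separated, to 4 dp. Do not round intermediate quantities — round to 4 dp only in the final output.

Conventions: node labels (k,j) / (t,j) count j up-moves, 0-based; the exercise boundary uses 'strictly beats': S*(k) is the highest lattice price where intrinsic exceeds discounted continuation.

Δt=0.06922, u=1.09761, d=0.91107, q=0.48713, disc=e^(-rΔt)=0.99806
k=9 terminal: V=max(K-S,0) → 74.4076 63.1927 49.6815 33.4038 13.7932 0.0000 0.0000 0.0000 0.0000 0.0000
k=8: j=0 S=60.1189 intr=69.0611 cont=68.8109 V=69.0611[EX]; j=1 S=72.4285 intr=56.7515 cont=56.5013 V=56.7515[EX]; j=2 S=87.2586 intr=41.9214 cont=41.6713 V=41.9214[EX]; j=3 S=105.1252 intr=24.0548 cont=23.8047 V=24.0548[EX]; j=4 S=126.6500 intr=2.5300 cont=7.0604 V=7.0604[hold]; j=5 S=152.5821 intr=0.0000 cont=0.0000 V=0.0000[hold]; j=6 S=183.8240 intr=0.0000 cont=0.0000 V=0.0000[hold]; j=7 S=221.4627 intr=0.0000 cont=0.0000 V=0.0000[hold]; j=8 S=266.8082 intr=0.0000 cont=0.0000 V=0.0000[hold]  S*(8)=105.1252
k=7: j=0 S=65.9873 intr=63.1927 cont=62.9425 V=63.1927[EX]; j=1 S=79.4985 intr=49.6815 cont=49.4313 V=49.6815[EX]; j=2 S=95.7762 intr=33.4038 cont=33.1537 V=33.4038[EX]; j=3 S=115.3868 intr=13.7932 cont=15.7457 V=15.7457[hold]; j=4 S=139.0127 intr=0.0000 cont=3.6140 V=3.6140[hold]; j=5 S=167.4761 intr=0.0000 cont=0.0000 V=0.0000[hold]; j=6 S=201.7676 intr=0.0000 cont=0.0000 V=0.0000[hold]; j=7 S=243.0804 intr=0.0000 cont=0.0000 V=0.0000[hold]  S*(7)=95.7762
k=6: j=0 S=72.4285 intr=56.7515 cont=56.5013 V=56.7515[EX]; j=1 S=87.2586 intr=41.9214 cont=41.6713 V=41.9214[EX]; j=2 S=105.1252 intr=24.0548 cont=24.7540 V=24.7540[hold]; j=3 S=126.6500 intr=2.5300 cont=9.8170 V=9.8170[hold]; j=4 S=152.5821 intr=0.0000 cont=1.8499 V=1.8499[hold]; j=5 S=183.8240 intr=0.0000 cont=0.0000 V=0.0000[hold]; j=6 S=221.4627 intr=0.0000 cont=0.0000 V=0.0000[hold]  S*(6)=87.2586
k=5: j=0 S=79.4985 intr=49.6815 cont=49.4313 V=49.6815[EX]; j=1 S=95.7762 intr=33.4038 cont=33.4936 V=33.4936[hold]; j=2 S=115.3868 intr=13.7932 cont=17.4438 V=17.4438[hold]; j=3 S=139.0127 intr=0.0000 cont=5.9245 V=5.9245[hold]; j=4 S=167.4761 intr=0.0000 cont=0.9469 V=0.9469[hold]; j=5 S=201.7676 intr=0.0000 cont=0.0000 V=0.0000[hold]  S*(5)=79.4985
k=4: j=0 S=87.2586 intr=41.9214 cont=41.7149 V=41.9214[EX]; j=1 S=105.1252 intr=24.0548 cont=25.6255 V=25.6255[hold]; j=2 S=126.6500 intr=2.5300 cont=11.8095 V=11.8095[hold]; j=3 S=152.5821 intr=0.0000 cont=3.4930 V=3.4930[hold]; j=4 S=183.8240 intr=0.0000 cont=0.4847 V=0.4847[hold]  S*(4)=87.2586
k=3: j=0 S=95.7762 intr=33.4038 cont=33.9173 V=33.9173[hold]; j=1 S=115.3868 intr=13.7932 cont=18.8587 V=18.8587[hold]; j=2 S=139.0127 intr=0.0000 cont=7.7432 V=7.7432[hold]; j=3 S=167.4761 intr=0.0000 cont=2.0236 V=2.0236[hold]  S*(3)=-
k=2: j=0 S=105.1252 intr=24.0548 cont=26.5303 V=26.5303[hold]; j=1 S=126.6500 intr=2.5300 cont=13.4179 V=13.4179[hold]; j=2 S=152.5821 intr=0.0000 cont=4.9474 V=4.9474[hold]  S*(2)=-
k=1: j=0 S=115.3868 intr=13.7932 cont=20.1038 V=20.1038[hold]; j=1 S=139.0127 intr=0.0000 cont=9.2737 V=9.2737[hold]  S*(1)=-
k=0: j=0 S=126.6500 intr=2.5300 cont=14.7994 V=14.7994[hold]  S*(0)=-

price = 14.7994
boundary = - - - - 87.2586 79.4985 87.2586 95.7762 105.1252
tree:
14.7994
20.1038 9.2737
26.5303 13.4179 4.9474
33.9173 18.8587 7.7432 2.0236
41.9214 25.6255 11.8095 3.4930 0.4847
49.6815 33.4936 17.4438 5.9245 0.9469 0.0000
56.7515 41.9214 24.7540 9.8170 1.8499 0.0000 0.0000
63.1927 49.6815 33.4038 15.7457 3.6140 0.0000 0.0000 0.0000
69.0611 56.7515 41.9214 24.0548 7.0604 0.0000 0.0000 0.0000 0.0000
74.4076 63.1927 49.6815 33.4038 13.7932 0.0000 0.0000 0.0000 0.0000 0.0000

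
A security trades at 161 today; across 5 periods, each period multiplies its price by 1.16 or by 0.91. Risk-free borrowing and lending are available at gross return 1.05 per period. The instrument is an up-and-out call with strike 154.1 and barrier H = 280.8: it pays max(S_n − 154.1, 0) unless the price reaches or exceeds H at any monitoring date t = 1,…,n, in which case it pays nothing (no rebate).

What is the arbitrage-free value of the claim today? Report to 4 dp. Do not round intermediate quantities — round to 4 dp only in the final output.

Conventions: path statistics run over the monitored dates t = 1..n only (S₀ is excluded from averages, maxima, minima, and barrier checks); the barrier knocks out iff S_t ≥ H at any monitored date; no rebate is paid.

Under the martingale measure an up-move has probability p* = 0.5600; value the claim as the probability-weighted average of per-path payoffs, discounted 5 periods at R = 1.05.
Enumerate all 2^5 = 32 price paths (U = up ×1.16, D = down ×0.91); each path with k up-moves has probability p*^k·(1−p*)^(5−k).
DDDDD: M=146.5100, payoff=0.0000, prob=0.016492
UDDDD: M=186.7600, payoff=0.0000, prob=0.020989
DUDDD: M=169.9516, payoff=0.0000, prob=0.020989
UUDDD: M=216.6416, payoff=9.1548, prob=0.026714
DDUDD: M=154.6560, payoff=0.0000, prob=0.020989
UDUDD: M=197.1439, payoff=9.1548, prob=0.026714
DUUDD: M=197.1439, payoff=9.1548, prob=0.026714
UUUDD: M=251.3043, payoff=54.0051, prob=0.033999
DDDUD: M=146.5100, payoff=0.0000, prob=0.020989
UDDUD: M=186.7600, payoff=9.1548, prob=0.026714
DUDUD: M=179.4009, payoff=9.1548, prob=0.026714
UUDUD: M=228.6869, payoff=54.0051, prob=0.033999
DDUUD: M=179.4009, payoff=9.1548, prob=0.026714
UDUUD: M=228.6869, payoff=54.0051, prob=0.033999
DUUUD: M=228.6869, payoff=54.0051, prob=0.033999
UUUUD: M=291.5129, payoff=0.0000, prob=0.043272
DDDDU: M=146.5100, payoff=0.0000, prob=0.020989
UDDDU: M=186.7600, payoff=9.1548, prob=0.026714
DUDDU: M=169.9516, payoff=9.1548, prob=0.026714
UUDDU: M=216.6416, payoff=54.0051, prob=0.033999
DDUDU: M=163.2548, payoff=9.1548, prob=0.026714
UDUDU: M=208.1051, payoff=54.0051, prob=0.033999
DUUDU: M=208.1051, payoff=54.0051, prob=0.033999
UUUDU: M=265.2768, payoff=111.1768, prob=0.043272
DDDUU: M=163.2548, payoff=9.1548, prob=0.026714
UDDUU: M=208.1051, payoff=54.0051, prob=0.033999
DUDUU: M=208.1051, payoff=54.0051, prob=0.033999
UUDUU: M=265.2768, payoff=111.1768, prob=0.043272
DDUUU: M=208.1051, payoff=54.0051, prob=0.033999
UDUUU: M=265.2768, payoff=111.1768, prob=0.043272
DUUUU: M=265.2768, payoff=111.1768, prob=0.043272
UUUUU: M=338.1550, payoff=0.0000, prob=0.055073
Price = Σ prob·payoff / R^5 = 40.050179 / 1.276282 = 31.3804

price = 31.3804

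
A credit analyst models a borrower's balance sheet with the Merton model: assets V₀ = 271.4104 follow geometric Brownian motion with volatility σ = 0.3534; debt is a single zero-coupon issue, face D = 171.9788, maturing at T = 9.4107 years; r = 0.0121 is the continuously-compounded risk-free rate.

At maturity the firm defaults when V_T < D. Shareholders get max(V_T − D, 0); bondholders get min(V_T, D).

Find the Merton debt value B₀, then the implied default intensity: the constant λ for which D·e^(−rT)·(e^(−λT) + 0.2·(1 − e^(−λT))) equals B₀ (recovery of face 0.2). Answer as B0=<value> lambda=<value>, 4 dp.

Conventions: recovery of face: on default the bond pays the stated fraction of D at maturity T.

Equity is a call on the firm's assets struck at D = 171.9788:
d₁ = [ln(V₀/D) + (r + σ²/2)T] / (σ√T)
   = [ln(271.4104/171.9788) + (0.0121 + 0.5·0.3534²)·9.4107] / (0.3534·√9.4107)
   = [0.456261 + 0.701528] / 1.084120 = 1.067952
d₂ = d₁ − σ√T = 1.067952 − 1.084120 = -0.016168
N(d₁) = 0.857229,  N(d₂) = 0.493550,  e^(−rT) = 0.892374
E₀ = V₀·N(d₁) − D·e^(−rT)·N(d₂)
   = 271.4104·0.857229 − 171.9788·0.892374·0.493550 = 156.915975
B₀ = V₀ − E₀ = 271.4104 − 156.915975 = 114.494425
e^(−λT) = (B₀·e^(rT)/D − 0.2)/(1 − 0.2) = (114.4944·1.120606/171.9788 − 0.2)/0.8 = 0.68255022
λ = −ln(0.68255022)/9.4107 = 0.040584

B0=114.4944 lambda=0.0406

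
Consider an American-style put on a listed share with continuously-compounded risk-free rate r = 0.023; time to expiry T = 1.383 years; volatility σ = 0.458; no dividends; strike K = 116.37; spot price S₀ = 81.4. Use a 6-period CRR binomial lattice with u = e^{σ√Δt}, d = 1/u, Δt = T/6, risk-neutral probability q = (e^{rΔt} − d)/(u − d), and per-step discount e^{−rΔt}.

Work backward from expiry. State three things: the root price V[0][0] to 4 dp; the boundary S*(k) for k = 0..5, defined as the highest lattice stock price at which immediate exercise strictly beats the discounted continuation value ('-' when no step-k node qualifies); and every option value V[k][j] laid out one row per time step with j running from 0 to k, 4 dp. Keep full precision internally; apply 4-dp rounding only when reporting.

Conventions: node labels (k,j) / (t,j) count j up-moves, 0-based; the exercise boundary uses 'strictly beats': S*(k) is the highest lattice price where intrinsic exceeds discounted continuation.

Δt=0.23050  u=1.24594  d=0.80261  q=0.45724  discount=0.99471
step 6 (expiry): payoffs max(K−S,0) = 94.6105 82.5915 63.9337 34.9700 0.0000 0.0000 0.0000
step 5: (k=5,j=0): S=27.1109, K−S=89.2591, hold=88.6438 ⇒ V=89.2591 exercise | (k=5,j=1): S=42.0859, K−S=74.2841, hold=73.6688 ⇒ V=74.2841 exercise | (k=5,j=2): S=65.3324, K−S=51.0376, hold=50.4223 ⇒ V=51.0376 exercise | (k=5,j=3): S=101.4193, K−S=14.9507, hold=18.8800 ⇒ V=18.8800 continue | (k=5,j=4): S=157.4390, K−S=0.0000, hold=0.0000 ⇒ V=0.0000 continue | (k=5,j=5): S=244.4018, K−S=0.0000, hold=0.0000 ⇒ V=0.0000 continue  boundary S*=65.3324
step 4: (k=4,j=0): S=33.7785, K−S=82.5915, hold=81.9762 ⇒ V=82.5915 exercise | (k=4,j=1): S=52.4363, K−S=63.9337, hold=63.3184 ⇒ V=63.9337 exercise | (k=4,j=2): S=81.4000, K−S=34.9700, hold=36.1418 ⇒ V=36.1418 continue | (k=4,j=3): S=126.3620, K−S=0.0000, hold=10.1932 ⇒ V=10.1932 continue | (k=4,j=4): S=196.1591, K−S=0.0000, hold=0.0000 ⇒ V=0.0000 continue  boundary S*=52.4363
step 3: (k=3,j=0): S=42.0859, K−S=74.2841, hold=73.6688 ⇒ V=74.2841 exercise | (k=3,j=1): S=65.3324, K−S=51.0376, hold=50.9553 ⇒ V=51.0376 exercise | (k=3,j=2): S=101.4193, K−S=14.9507, hold=24.1487 ⇒ V=24.1487 continue | (k=3,j=3): S=157.4390, K−S=0.0000, hold=5.5032 ⇒ V=5.5032 continue  boundary S*=65.3324
step 2: (k=2,j=0): S=52.4363, K−S=63.9337, hold=63.3184 ⇒ V=63.9337 exercise | (k=2,j=1): S=81.4000, K−S=34.9700, hold=38.5381 ⇒ V=38.5381 continue | (k=2,j=2): S=126.3620, K−S=0.0000, hold=15.5407 ⇒ V=15.5407 continue  boundary S*=52.4363
step 1: (k=1,j=0): S=65.3324, K−S=51.0376, hold=52.0452 ⇒ V=52.0452 continue | (k=1,j=1): S=101.4193, K−S=14.9507, hold=27.8746 ⇒ V=27.8746 continue  boundary S*=-
step 0: (k=0,j=0): S=81.4000, K−S=34.9700, hold=40.7767 ⇒ V=40.7767 continue  boundary S*=-

price = 40.7767
boundary = - - 52.4363 65.3324 52.4363 65.3324
tree:
40.7767
52.0452 27.8746
63.9337 38.5381 15.5407
74.2841 51.0376 24.1487 5.5032
82.5915 63.9337 36.1418 10.1932 0.0000
89.2591 74.2841 51.0376 18.8800 0.0000 0.0000
94.6105 82.5915 63.9337 34.9700 0.0000 0.0000 0.0000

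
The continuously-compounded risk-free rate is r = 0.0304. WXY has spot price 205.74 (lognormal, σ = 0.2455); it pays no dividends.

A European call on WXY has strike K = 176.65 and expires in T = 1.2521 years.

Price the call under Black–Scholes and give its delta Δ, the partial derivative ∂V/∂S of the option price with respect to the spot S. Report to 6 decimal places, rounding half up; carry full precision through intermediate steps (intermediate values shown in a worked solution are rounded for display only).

σ√T = 0.2455·√1.2521 = 0.274708
d₁ = (ln(S/K) + (r+σ²/2)T) / (σ√T) = (ln(205.74/176.65) + (0.0304+0.2455²/2)·1.2521) / 0.274708 = (0.152443 + 0.075796) / 0.274708 = 0.830842
d₂ = d₁ − σ√T = 0.830842 − 0.274708 = 0.556135
e^{−rT} = 0.962651
N(d₁) = 0.796969,  N(d₂) = 0.710941
Call price V = S·N(d₁) − K·e^{−rT}·N(d₂) = 163.968333 − 120.897139 = 43.071193
Δ = N(d₁) = 0.796969

price = 43.071193
Δ = 0.796969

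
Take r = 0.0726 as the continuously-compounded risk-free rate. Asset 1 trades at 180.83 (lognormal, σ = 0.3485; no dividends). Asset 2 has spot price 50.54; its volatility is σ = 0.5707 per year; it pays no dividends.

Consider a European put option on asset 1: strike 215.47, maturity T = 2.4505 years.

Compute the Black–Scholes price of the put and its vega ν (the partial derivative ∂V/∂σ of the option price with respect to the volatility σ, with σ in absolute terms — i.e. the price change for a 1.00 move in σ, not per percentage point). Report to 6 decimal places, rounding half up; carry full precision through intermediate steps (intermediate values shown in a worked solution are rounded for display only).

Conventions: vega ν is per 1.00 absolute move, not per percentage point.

σ√T = 0.3485·√2.4505 = 0.545544
d₁ = (ln(S/K) + (r+σ²/2)T) / (σ√T) = (ln(180.83/215.47) + (0.0726+0.3485²/2)·2.4505) / 0.545544 = (-0.175264 + 0.326716) / 0.545544 = 0.277615
d₂ = d₁ − σ√T = 0.277615 − 0.545544 = -0.267929
e^{−rT} = 0.837021
N(−d₁) = 0.390654,  N(−d₂) = 0.605623
Put price V = K·e^{−rT}·N(−d₂) − S·N(−d₁) = 109.225884 − 70.641952 = 38.583932
φ(d₁) = (1/√(2π))·e^{−d₁²/2} = 0.383861
ν = S·φ(d₁)·√T = 108.660660

price = 38.583932
ν = 108.660660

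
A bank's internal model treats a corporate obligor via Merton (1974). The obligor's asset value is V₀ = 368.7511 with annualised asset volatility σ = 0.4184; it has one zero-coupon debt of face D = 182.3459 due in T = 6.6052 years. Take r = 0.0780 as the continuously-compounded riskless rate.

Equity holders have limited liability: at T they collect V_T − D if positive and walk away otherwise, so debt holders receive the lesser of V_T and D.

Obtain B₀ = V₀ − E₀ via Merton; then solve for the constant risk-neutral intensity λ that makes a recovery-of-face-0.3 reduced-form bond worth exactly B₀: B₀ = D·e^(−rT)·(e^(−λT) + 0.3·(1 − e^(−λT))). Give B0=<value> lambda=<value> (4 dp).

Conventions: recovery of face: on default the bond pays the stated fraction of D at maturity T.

Apply the equity-as-call identities (strike 182.3459, horizon 6.6052 years):
d₁ = [ln(V₀/D) + (r + σ²/2)T] / (σ√T)
   = [ln(368.7511/182.3459) + (0.0780 + 0.5·0.4184²)·6.6052] / (0.4184·√6.6052)
   = [0.704216 + 1.093354] / 1.075312 = 1.671673
d₂ = d₁ − σ√T = 1.671673 − 1.075312 = 0.596360
N(d₁) = 0.952706,  N(d₂) = 0.724533,  e^(−rT) = 0.597378
E₀ = V₀·N(d₁) − D·e^(−rT)·N(d₂)
   = 368.7511·0.952706 − 182.3459·0.597378·0.724533 = 272.388320
B₀ = V₀ − E₀ = 368.7511 − 272.388320 = 96.362780
e^(−λT) = (B₀·e^(rT)/D − 0.3)/(1 − 0.3) = (96.3628·1.673983/182.3459 − 0.3)/0.7 = 0.83519355
λ = −ln(0.83519355)/6.6052 = 0.027265

B0=96.3628 lambda=0.0273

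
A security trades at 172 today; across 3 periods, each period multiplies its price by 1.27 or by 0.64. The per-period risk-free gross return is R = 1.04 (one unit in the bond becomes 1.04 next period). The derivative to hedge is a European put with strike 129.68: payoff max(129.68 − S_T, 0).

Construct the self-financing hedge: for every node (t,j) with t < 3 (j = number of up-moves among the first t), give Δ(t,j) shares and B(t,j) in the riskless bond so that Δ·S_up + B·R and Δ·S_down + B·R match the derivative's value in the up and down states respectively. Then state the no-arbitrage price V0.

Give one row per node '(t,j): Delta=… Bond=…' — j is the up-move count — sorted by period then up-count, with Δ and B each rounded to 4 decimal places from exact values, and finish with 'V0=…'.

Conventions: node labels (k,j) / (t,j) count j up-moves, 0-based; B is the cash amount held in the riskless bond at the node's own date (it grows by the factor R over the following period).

(0,0): Delta=-0.2095 Bond=48.7697
(1,0): Delta=-0.5786 Bond=91.3509
(1,1): Delta=-0.1026 Bond=27.3581
(2,0): Delta=-1.0000 Bond=124.6923
(2,1): Delta=-0.4565 Bond=77.9348
(2,2): Delta=0.0000 Bond=0.0000
V0=12.7336

Risk-neutral probability p* = (R−d)/(u−d) = (1.04−0.64)/(1.27−0.64) = 0.6349.
At maturity the claim pays: V(3,0)=84.5912, V(3,1)=40.2070, V(3,2)=0.0000, V(3,3)=0.0000
Node (2,0) S=70.4512: V=(p*·40.2070+(1−p*)·84.5912)/1.04=54.2411; Δ=(40.2070−84.5912)/(89.4730−45.0888)=-1.0000; B=V−Δ·S=124.6923
Node (2,1) S=139.8016: V=(p*·0.0000+(1−p*)·40.2070)/1.04=14.1142; Δ=(0.0000−40.2070)/(177.5480−89.4730)=-0.4565; B=V−Δ·S=77.9348
Node (2,2) S=277.4188: V=(p*·0.0000+(1−p*)·0.0000)/1.04=0.0000; Δ=(0.0000−0.0000)/(352.3219−177.5480)=0.0000; B=V−Δ·S=0.0000
Node (1,0) S=110.0800: V=(p*·14.1142+(1−p*)·54.2411)/1.04=27.6574; Δ=(14.1142−54.2411)/(139.8016−70.4512)=-0.5786; B=V−Δ·S=91.3509
Node (1,1) S=218.4400: V=(p*·0.0000+(1−p*)·14.1142)/1.04=4.9546; Δ=(0.0000−14.1142)/(277.4188−139.8016)=-0.1026; B=V−Δ·S=27.3581
Node (0,0) S=172.0000: V=(p*·4.9546+(1−p*)·27.6574)/1.04=12.7336; Δ=(4.9546−27.6574)/(218.4400−110.0800)=-0.2095; B=V−Δ·S=48.7697
Check: Δ(0,0)·S0 + B(0,0) = 12.7336 = V0.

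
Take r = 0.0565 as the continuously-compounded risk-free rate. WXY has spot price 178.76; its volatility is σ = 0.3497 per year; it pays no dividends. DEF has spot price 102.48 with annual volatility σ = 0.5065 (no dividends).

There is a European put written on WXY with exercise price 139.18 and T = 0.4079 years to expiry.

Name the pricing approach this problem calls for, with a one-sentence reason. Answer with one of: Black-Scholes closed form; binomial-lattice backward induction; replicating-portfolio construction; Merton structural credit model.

framework: Black-Scholes closed form

Key observation: with WXY following a GBM at constant σ and r, the European put struck at 139.18 prices in closed form — nothing here needs a stepwise model or a balance sheet.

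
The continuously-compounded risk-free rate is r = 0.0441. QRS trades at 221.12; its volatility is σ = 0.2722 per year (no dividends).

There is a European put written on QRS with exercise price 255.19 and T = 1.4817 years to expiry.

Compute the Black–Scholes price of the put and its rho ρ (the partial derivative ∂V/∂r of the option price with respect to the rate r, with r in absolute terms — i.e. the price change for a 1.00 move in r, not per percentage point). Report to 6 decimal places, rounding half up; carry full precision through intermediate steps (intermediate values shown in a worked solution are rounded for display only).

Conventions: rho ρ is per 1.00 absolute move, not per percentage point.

σ√T = 0.2722·√1.4817 = 0.331336
d₁ = (ln(S/K) + (r+σ²/2)T) / (σ√T) = (ln(221.12/255.19) + (0.0441+0.2722²/2)·1.4817) / 0.331336 = (-0.143303 + 0.120235) / 0.331336 = -0.069622
d₂ = d₁ − σ√T = -0.069622 − 0.331336 = -0.400957
e^{−rT} = 0.936746
N(−d₁) = 0.527753,  N(−d₂) = 0.655774
Put price V = K·e^{−rT}·N(−d₂) − S·N(−d₁) = 156.761692 − 116.696664 = 40.065029
ρ = −K·T·e^{−rT}·N(−d₂) = -232.273799

price = 40.065029
ρ = -232.273799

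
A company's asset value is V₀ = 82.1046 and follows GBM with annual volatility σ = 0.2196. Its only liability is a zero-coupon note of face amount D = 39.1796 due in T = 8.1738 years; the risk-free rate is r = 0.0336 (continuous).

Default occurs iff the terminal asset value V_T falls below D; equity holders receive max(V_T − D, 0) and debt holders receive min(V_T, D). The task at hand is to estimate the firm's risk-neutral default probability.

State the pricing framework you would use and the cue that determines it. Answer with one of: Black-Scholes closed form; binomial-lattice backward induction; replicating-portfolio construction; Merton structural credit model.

Key observation: the asked-for credit quantity lives on the firm's capital structure — asset value, asset volatility, debt face 39.1796 — which is the structural model's domain.

framework: Merton structural credit model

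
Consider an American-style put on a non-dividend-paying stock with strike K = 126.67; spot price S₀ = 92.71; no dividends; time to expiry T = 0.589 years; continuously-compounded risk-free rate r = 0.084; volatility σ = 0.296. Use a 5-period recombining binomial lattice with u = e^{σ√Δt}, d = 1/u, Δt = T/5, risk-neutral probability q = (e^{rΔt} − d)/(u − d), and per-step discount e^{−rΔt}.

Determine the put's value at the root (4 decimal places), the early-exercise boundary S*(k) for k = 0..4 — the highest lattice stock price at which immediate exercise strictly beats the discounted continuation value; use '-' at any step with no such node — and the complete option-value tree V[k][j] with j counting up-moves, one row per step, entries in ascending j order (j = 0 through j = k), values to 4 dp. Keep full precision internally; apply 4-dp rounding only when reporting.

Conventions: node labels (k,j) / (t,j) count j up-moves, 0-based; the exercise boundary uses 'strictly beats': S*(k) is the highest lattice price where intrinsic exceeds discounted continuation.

Δt=0.11780, u=1.10693, d=0.90340, q=0.52348, disc=e^(-rΔt)=0.99015
k=5 terminal: V=max(K-S,0) → 70.8847 58.3162 42.9161 24.0462 0.9250 0.0000
k=4: j=0 S=61.7506 intr=64.9194 cont=63.6721 V=64.9194[EX]; j=1 S=75.6631 intr=51.0069 cont=49.7597 V=51.0069[EX]; j=2 S=92.7100 intr=33.9600 cont=32.7128 V=33.9600[EX]; j=3 S=113.5976 intr=13.0724 cont=11.8251 V=13.0724[EX]; j=4 S=139.1912 intr=0.0000 cont=0.4365 V=0.4365[hold]  S*(4)=113.5976
k=3: j=0 S=68.3538 intr=58.3162 cont=57.0690 V=58.3162[EX]; j=1 S=83.7539 intr=42.9161 cont=41.6688 V=42.9161[EX]; j=2 S=102.6238 intr=24.0462 cont=22.7990 V=24.0462[EX]; j=3 S=125.7450 intr=0.9250 cont=6.3941 V=6.3941[hold]  S*(3)=102.6238
k=2: j=0 S=75.6631 intr=51.0069 cont=49.7597 V=51.0069[EX]; j=1 S=92.7100 intr=33.9600 cont=32.7128 V=33.9600[EX]; j=2 S=113.5976 intr=13.0724 cont=14.6599 V=14.6599[hold]  S*(2)=92.7100
k=1: j=0 S=83.7539 intr=42.9161 cont=41.6688 V=42.9161[EX]; j=1 S=102.6238 intr=24.0462 cont=23.6219 V=24.0462[EX]  S*(1)=102.6238
k=0: j=0 S=92.7100 intr=33.9600 cont=32.7128 V=33.9600[EX]  S*(0)=92.7100

price = 33.9600
boundary = 92.7100 102.6238 92.7100 102.6238 113.5976
tree:
33.9600
42.9161 24.0462
51.0069 33.9600 14.6599
58.3162 42.9161 24.0462 6.3941
64.9194 51.0069 33.9600 13.0724 0.4365
70.8847 58.3162 42.9161 24.0462 0.9250 0.0000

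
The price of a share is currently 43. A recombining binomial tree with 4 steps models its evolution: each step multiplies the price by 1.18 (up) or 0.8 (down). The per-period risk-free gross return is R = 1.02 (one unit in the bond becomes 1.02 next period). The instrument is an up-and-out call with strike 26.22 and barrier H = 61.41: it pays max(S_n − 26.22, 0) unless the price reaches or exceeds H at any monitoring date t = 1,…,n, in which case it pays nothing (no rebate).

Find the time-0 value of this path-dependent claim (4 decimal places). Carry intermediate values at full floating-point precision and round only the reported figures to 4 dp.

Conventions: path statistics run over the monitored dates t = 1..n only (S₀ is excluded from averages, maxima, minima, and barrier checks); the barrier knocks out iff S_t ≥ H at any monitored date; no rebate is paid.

Set p* = 0.5789 (from d < R < u); the path-dependent value is the discounted p*-expectation over all price paths.
Enumerate all 2^4 = 16 price paths (U = up ×1.18, D = down ×0.8); each path with k up-moves has probability p*^k·(1−p*)^(4−k).
DDDD: M=34.4000, payoff=0.0000, prob=0.031430
UDDD: M=50.7400, payoff=0.0000, prob=0.043216
DUDD: M=40.5920, payoff=0.0000, prob=0.043216
UUDD: M=59.8732, payoff=12.0988, prob=0.059423
DDUD: M=34.4000, payoff=0.0000, prob=0.043216
UDUD: M=50.7400, payoff=12.0988, prob=0.059423
DUUD: M=47.8986, payoff=12.0988, prob=0.059423
UUUD: M=70.6504, payoff=0.0000, prob=0.081706
DDDU: M=34.4000, payoff=0.0000, prob=0.043216
UDDU: M=50.7400, payoff=12.0988, prob=0.059423
DUDU: M=40.5920, payoff=12.0988, prob=0.059423
UUDU: M=59.8732, payoff=30.3003, prob=0.081706
DDUU: M=38.3188, payoff=12.0988, prob=0.059423
UDUU: M=56.5203, payoff=30.3003, prob=0.081706
DUUU: M=56.5203, payoff=30.3003, prob=0.081706
UUUU: M=83.3674, payoff=0.0000, prob=0.112346
Price = Σ prob·payoff / R^4 = 11.740807 / 1.082432 = 10.8467

price = 10.8467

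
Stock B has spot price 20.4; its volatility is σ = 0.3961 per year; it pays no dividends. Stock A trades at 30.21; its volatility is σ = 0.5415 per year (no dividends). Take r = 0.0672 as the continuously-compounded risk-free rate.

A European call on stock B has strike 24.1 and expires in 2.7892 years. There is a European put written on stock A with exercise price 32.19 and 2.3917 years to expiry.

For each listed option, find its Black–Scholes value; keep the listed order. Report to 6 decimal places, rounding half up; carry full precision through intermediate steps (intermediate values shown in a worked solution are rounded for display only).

price(stock B call K=24.1) = 5.444891
price(stock A put K=32.19) = 8.010872

[stock B call K=24.1]
σ√T = 0.3961·√2.7892 = 0.661523
d₁ = (ln(S/K) + (r+σ²/2)T) / (σ√T) = (ln(20.4/24.1) + (0.0672+0.3961²/2)·2.7892) / 0.661523 = (-0.166677 + 0.406240) / 0.661523 = 0.362139
d₂ = d₁ − σ√T = 0.362139 − 0.661523 = -0.299383
e^{−rT} = 0.829084
N(d₁) = 0.641376,  N(d₂) = 0.382324
price = S·N(d₁) − K·e^{−rT}·N(d₂) = 13.084071 − 7.639180 = 5.444891
[stock A put K=32.19]
σ√T = 0.5415·√2.3917 = 0.837436
d₁ = (ln(S/K) + (r+σ²/2)T) / (σ√T) = (ln(30.21/32.19) + (0.0672+0.5415²/2)·2.3917) / 0.837436 = (-0.063483 + 0.511372) / 0.837436 = 0.534834
d₂ = d₁ − σ√T = 0.534834 − 0.837436 = -0.302603
e^{−rT} = 0.851529
N(−d₁) = 0.296382,  N(−d₂) = 0.618904
price = K·e^{−rT}·N(−d₂) − S·N(−d₁) = 16.964585 − 8.953713 = 8.010872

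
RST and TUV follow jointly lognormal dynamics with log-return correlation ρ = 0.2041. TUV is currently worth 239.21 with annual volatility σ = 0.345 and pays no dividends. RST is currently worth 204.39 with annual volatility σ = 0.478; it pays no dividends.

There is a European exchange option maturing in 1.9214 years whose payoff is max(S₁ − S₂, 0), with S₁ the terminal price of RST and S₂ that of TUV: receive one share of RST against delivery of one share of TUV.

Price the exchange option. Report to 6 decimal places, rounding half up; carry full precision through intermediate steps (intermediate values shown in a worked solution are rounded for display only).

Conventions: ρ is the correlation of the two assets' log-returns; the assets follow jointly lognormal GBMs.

exchange price = 47.473309

σ_eff = √(σ₁² + σ₂² − 2ρσ₁σ₂) = √(0.478² + 0.345² − 2·0.2041·0.478·0.345) = 0.529332
d₁ = (ln(S₁/S₂) + (q₂ − q₁ + σ_eff²/2)T) / (σ_eff√T) = (ln(204.39/239.21) + (0.0 − 0.0 + 0.140096)·1.9214) / 0.733732 = 0.152466
d₂ = d₁ − σ_eff√T = 0.152466 − 0.733732 = -0.581266
N(d₁) = 0.560590,  N(d₂) = 0.280531
V = S₁·e^{−q₁T}·N(d₁) − S₂·e^{−q₂T}·N(d₂) = 114.579064 − 67.105755 = 47.473309
Key observation: the rate r is irrelevant here: denominating values in TUV turns the exchange into a ratio option on S₁/S₂, and discounting at r drops out.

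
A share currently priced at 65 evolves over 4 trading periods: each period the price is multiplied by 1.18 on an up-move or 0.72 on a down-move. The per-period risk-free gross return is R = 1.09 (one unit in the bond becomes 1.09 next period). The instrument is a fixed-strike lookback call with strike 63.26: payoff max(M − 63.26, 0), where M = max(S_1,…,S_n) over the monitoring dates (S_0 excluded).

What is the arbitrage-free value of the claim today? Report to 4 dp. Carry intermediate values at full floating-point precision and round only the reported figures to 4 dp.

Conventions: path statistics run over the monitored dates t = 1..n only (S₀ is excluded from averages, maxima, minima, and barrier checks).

price = 26.7232

No-arbitrage gives p* = (R−d)/(u−d) = 0.8043: enumerate every path, weight its payoff by its p*-probability, and discount by R^4.
Enumerate all 2^4 = 16 price paths (U = up ×1.18, D = down ×0.72); each path with k up-moves has probability p*^k·(1−p*)^(4−k).
DDDD: M=46.8000, payoff=0.0000, prob=0.001465
UDDD: M=76.7000, payoff=13.4400, prob=0.006024
DUDD: M=55.2240, payoff=0.0000, prob=0.006024
UUDD: M=90.5060, payoff=27.2460, prob=0.024766
DDUD: M=46.8000, payoff=0.0000, prob=0.006024
UDUD: M=76.7000, payoff=13.4400, prob=0.024766
DUUD: M=65.1643, payoff=1.9043, prob=0.024766
UUUD: M=106.7971, payoff=43.5371, prob=0.101816
DDDU: M=46.8000, payoff=0.0000, prob=0.006024
UDDU: M=76.7000, payoff=13.4400, prob=0.024766
DUDU: M=55.2240, payoff=0.0000, prob=0.024766
UUDU: M=90.5060, payoff=27.2460, prob=0.101816
DDUU: M=46.9183, payoff=0.0000, prob=0.024766
UDUU: M=76.8939, payoff=13.6339, prob=0.101816
DUUU: M=76.8939, payoff=13.6339, prob=0.101816
UUUU: M=126.0206, payoff=62.7606, prob=0.418577
Price = Σ prob·payoff / R^4 = 37.721908 / 1.411582 = 26.7232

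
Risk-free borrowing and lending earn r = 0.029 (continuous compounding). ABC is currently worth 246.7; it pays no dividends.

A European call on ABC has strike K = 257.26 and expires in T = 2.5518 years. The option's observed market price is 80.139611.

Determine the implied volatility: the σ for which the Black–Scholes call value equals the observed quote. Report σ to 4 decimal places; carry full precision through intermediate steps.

sigma = 0.5058

At σ = 0.5058 the Black–Scholes value reproduces the quote:
σ√T = 0.5058·√2.5518 = 0.807983
d₁ = (ln(S/K) + (r+σ²/2)T) / (σ√T) = (ln(246.7/257.26) + (0.029+0.5058²/2)·2.5518) / 0.807983 = (-0.041914 + 0.400420) / 0.807983 = 0.443705
d₂ = d₁ − σ√T = 0.443705 − 0.807983 = -0.364278
e^{−rT} = 0.928670
N(d₁) = 0.671372,  N(d₂) = 0.357825
V = S·N(d₁) − K·e^{−rT}·N(d₂) = 165.627497 − 85.487886 = 80.139611 (the observed quote) — the price is monotone increasing in volatility, hence this σ is the only solution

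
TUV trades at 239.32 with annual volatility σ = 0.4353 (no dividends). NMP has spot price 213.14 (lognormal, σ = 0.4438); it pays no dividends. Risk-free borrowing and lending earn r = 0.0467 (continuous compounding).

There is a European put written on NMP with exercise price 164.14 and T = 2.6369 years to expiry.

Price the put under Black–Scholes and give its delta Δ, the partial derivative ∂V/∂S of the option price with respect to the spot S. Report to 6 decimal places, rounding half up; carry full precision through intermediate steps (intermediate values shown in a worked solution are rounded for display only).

σ√T = 0.4438·√2.6369 = 0.720666
d₁ = (ln(S/K) + (r+σ²/2)T) / (σ√T) = (ln(213.14/164.14) + (0.0467+0.4438²/2)·2.6369) / 0.720666 = (0.261230 + 0.382823) / 0.720666 = 0.893691
d₂ = d₁ − σ√T = 0.893691 − 0.720666 = 0.173024
e^{−rT} = 0.884137
N(−d₁) = 0.185744,  N(−d₂) = 0.431316
Put price V = K·e^{−rT}·N(−d₂) − S·N(−d₁) = 62.593563 − 39.589417 = 23.004146
Δ = −N(−d₁) = -0.185744

price = 23.004146
Δ = -0.185744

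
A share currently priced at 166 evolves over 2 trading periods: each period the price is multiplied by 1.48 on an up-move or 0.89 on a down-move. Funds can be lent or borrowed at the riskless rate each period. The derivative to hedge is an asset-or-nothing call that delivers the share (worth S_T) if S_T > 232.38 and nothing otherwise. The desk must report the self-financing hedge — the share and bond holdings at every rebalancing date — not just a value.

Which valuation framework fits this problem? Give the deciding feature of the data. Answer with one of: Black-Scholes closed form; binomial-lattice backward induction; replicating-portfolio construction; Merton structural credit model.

Key observation: what is demanded is not a single number but the (Δ, B) position at each node of the 1.48/0.89 tree starting at 166; constructing those positions is the replicating-portfolio method.

framework: replicating-portfolio construction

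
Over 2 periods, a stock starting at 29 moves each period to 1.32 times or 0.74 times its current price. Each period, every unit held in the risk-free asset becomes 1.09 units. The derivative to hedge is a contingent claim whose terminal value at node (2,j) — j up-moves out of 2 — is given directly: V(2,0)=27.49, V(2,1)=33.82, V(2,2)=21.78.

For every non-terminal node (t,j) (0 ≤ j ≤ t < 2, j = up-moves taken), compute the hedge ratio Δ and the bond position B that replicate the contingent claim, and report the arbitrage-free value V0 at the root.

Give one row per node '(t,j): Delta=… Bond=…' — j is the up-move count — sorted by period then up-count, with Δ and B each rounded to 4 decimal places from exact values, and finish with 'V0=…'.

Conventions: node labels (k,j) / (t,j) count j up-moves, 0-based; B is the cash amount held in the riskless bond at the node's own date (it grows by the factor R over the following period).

Arbitrage-free pricing uses the up-move probability p* = (R−d)/(u−d) = 0.6034, discounting each step at R = 1.09.
Terminal payoffs: V(2,0)=27.4900, V(2,1)=33.8200, V(2,2)=21.7800
(1,0): S=21.4600. Δ = (V_up−V_dn)/(S_up−S_dn) = (33.8200−27.4900)/(28.3272−15.8804) = 0.5086. V = [p*·33.8200 + (1−p*)·27.4900]/1.09 = 28.7246. B = V − Δ·S = 17.8108.
(1,1): S=38.2800. Δ = (V_up−V_dn)/(S_up−S_dn) = (21.7800−33.8200)/(50.5296−28.3272) = -0.5423. V = [p*·21.7800 + (1−p*)·33.8200]/1.09 = 24.3619. B = V − Δ·S = 45.1205.
(0,0): S=29.0000. Δ = (V_up−V_dn)/(S_up−S_dn) = (24.3619−28.7246)/(38.2800−21.4600) = -0.2594. V = [p*·24.3619 + (1−p*)·28.7246]/1.09 = 23.9376. B = V − Δ·S = 31.4595.
Check: Δ(0,0)·S0 + B(0,0) = 23.9376 = V0.

(0,0): Delta=-0.2594 Bond=31.4595
(1,0): Delta=0.5086 Bond=17.8108
(1,1): Delta=-0.5423 Bond=45.1205
V0=23.9376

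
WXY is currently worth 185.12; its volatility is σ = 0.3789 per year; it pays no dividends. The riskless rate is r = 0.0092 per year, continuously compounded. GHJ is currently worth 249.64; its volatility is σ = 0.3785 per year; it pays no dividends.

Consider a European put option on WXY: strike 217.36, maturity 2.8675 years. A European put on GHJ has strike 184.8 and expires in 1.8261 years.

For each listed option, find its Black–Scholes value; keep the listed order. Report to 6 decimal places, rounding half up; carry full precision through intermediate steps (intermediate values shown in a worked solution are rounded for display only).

[WXY put K=217.36]
σ√T = 0.3789·√2.8675 = 0.641618
d₁ = (ln(S/K) + (r+σ²/2)T) / (σ√T) = (ln(185.12/217.36) + (0.0092+0.3789²/2)·2.8675) / 0.641618 = (-0.160551 + 0.232218) / 0.641618 = 0.111697
d₂ = d₁ − σ√T = 0.111697 − 0.641618 = -0.529920
e^{−rT} = 0.973964
N(−d₁) = 0.455532,  N(−d₂) = 0.701916
price = K·e^{−rT}·N(−d₂) − S·N(−d₁) = 148.596276 − 84.328035 = 64.268241
[GHJ put K=184.8]
σ√T = 0.3785·√1.8261 = 0.511479
d₁ = (ln(S/K) + (r+σ²/2)T) / (σ√T) = (ln(249.64/184.8) + (0.0092+0.3785²/2)·1.8261) / 0.511479 = (0.300746 + 0.147606) / 0.511479 = 0.876578
d₂ = d₁ − σ√T = 0.876578 − 0.511479 = 0.365098
e^{−rT} = 0.983340
N(−d₁) = 0.190358,  N(−d₂) = 0.357519
price = K·e^{−rT}·N(−d₂) − S·N(−d₁) = 64.968813 − 47.520980 = 17.447833

price(WXY put K=217.36) = 64.268241
price(GHJ put K=184.8) = 17.447833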